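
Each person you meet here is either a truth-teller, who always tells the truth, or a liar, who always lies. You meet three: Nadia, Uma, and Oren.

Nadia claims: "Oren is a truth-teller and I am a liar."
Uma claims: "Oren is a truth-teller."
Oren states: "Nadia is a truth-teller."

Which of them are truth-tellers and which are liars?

Nadia: liar, Uma: liar, Oren: liar

Consider Nadia. Suppose Nadia is a truth-teller.
Then Nadia's own statement would have to be true, but it can't be — contradiction.
So Nadia is a liar.
With that fixed, Oren's statement is false, so Oren is a liar.
With that fixed, Uma's statement is false, so Uma is a liar.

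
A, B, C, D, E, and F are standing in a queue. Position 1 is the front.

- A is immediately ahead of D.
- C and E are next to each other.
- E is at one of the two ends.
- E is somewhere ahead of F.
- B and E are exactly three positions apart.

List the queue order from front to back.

E, C, F, B, A, D

From clue 1: A is in {1,2,3,4,5}.
From clues 1–3: C is in {2,5}.
From clues 1–4: E → position 1, C → position 2.
From clues 1–5: F → position 3, B → position 4, A → position 5, D → position 6.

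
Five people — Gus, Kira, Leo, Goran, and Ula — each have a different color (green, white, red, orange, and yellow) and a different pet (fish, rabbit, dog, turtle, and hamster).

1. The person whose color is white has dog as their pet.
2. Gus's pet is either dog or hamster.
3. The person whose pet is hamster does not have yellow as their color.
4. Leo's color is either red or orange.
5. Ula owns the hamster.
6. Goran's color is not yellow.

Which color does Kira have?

With clues 1–5, white is impossible for Kira's color.
With clues 1–6, green, orange, and red are impossible for Kira's color.
That leaves yellow.

yellow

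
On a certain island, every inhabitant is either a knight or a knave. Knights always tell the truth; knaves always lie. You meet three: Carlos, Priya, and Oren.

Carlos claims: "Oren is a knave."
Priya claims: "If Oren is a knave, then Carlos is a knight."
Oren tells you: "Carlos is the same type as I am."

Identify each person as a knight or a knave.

Carlos: knight, Priya: knight, Oren: knave

Consider Carlos. Suppose Carlos is a knave.
Then whichever role Oren has, Oren's statement has the wrong truth value — contradiction.
So Carlos is a knight.
With that fixed, Priya's statement is true, so Priya is a knight.
Consider Oren. Suppose Oren is a knight.
Then Carlos's statement comes out false, contradicting Carlos being a knight.
So Oren is a knave.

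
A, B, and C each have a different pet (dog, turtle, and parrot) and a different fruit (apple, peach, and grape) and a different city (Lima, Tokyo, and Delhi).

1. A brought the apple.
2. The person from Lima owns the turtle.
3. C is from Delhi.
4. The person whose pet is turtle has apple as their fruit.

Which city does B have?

Tokyo

With clues 1–3, Delhi is impossible for B's city.
With clues 1–4, Lima is impossible for B's city.
That leaves Tokyo.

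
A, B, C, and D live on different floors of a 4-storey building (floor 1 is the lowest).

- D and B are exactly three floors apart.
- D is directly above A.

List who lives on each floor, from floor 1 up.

From clue 1: A is in {2,3}.
From clues 1–2: B → floor 1, C → floor 2, A → floor 3, D → floor 4.

B, C, A, D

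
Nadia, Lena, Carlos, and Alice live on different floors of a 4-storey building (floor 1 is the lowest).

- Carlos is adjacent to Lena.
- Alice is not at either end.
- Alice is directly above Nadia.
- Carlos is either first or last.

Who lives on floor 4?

Carlos

With clues 1–2, Alice is ruled out for floor 4.
With clues 1–3, Nadia is ruled out for floor 4.
With clues 1–4, Lena is ruled out for floor 4.
So floor 4 is Carlos.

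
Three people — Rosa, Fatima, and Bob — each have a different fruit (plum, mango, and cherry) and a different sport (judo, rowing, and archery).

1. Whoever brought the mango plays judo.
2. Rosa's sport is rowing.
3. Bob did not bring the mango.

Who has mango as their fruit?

Fatima

With clues 1–2, Rosa is impossible for the one with fruit mango.
With clues 1–3, Bob is impossible for the one with fruit mango.
That leaves Fatima.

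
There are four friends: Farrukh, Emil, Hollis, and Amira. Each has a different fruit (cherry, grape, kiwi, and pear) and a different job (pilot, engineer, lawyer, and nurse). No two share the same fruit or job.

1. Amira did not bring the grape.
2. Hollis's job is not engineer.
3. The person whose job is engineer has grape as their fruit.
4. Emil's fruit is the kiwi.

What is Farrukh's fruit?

With clues 1–4, cherry, kiwi, and pear are impossible for Farrukh's fruit.
That leaves grape.

grape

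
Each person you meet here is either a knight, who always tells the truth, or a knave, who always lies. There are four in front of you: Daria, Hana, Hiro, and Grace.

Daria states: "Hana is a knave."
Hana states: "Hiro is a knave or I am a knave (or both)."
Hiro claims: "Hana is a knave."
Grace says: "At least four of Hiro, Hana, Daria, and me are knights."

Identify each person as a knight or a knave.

Consider Daria. Suppose Daria is a knight.
Then no assignment of the remaining roles makes every statement match its speaker's type — contradiction.
So Daria is a knave.
With that fixed, Grace's statement is false, so Grace is a knave.
Consider Hana. Suppose Hana is a knave.
Then Daria's statement comes out true, contradicting Daria being a knave.
So Hana is a knight.
With that fixed, Hiro's statement is false, so Hiro is a knave.

Daria: knave, Hana: knight, Hiro: knave, Grace: knave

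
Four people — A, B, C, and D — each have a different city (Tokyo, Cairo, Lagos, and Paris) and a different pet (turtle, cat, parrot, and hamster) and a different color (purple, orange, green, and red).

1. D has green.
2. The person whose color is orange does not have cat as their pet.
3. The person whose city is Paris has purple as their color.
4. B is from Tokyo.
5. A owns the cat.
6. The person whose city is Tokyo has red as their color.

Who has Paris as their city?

With clues 1–3, D is impossible for the one with city Paris.
With clues 1–4, B is impossible for the one with city Paris.
With clues 1–6, C is impossible for the one with city Paris.
That leaves A.

A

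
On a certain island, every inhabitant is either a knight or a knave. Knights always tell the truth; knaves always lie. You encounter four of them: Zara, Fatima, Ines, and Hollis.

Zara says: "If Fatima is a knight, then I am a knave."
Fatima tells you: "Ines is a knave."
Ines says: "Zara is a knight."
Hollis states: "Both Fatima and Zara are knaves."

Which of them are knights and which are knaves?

Consider Zara. Suppose Zara is a knave.
Then Zara's own statement would have to be false, but it can't be — contradiction.
So Zara is a knight.
With that fixed, Ines's statement is true, so Ines is a knight.
With that fixed, Hollis's statement is false, so Hollis is a knave.
With that fixed, Fatima's statement is false, so Fatima is a knave.

Zara: knight, Fatima: knave, Ines: knight, Hollis: knave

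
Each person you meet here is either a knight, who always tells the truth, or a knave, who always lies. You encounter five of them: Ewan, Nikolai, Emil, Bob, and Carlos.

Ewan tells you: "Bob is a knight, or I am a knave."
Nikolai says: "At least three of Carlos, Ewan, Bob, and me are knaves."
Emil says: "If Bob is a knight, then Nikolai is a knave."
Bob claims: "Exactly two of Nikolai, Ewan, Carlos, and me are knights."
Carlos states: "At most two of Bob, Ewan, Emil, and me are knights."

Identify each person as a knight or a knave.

Ewan: knight, Nikolai: knave, Emil: knight, Bob: knight, Carlos: knave

Consider Ewan. Suppose Ewan is a knave.
Then Ewan's own statement would have to be false, but it can't be — contradiction.
So Ewan is a knight.
Consider Nikolai. Suppose Nikolai is a knight.
Then Nikolai's own statement would have to be true, but it can't be — contradiction.
So Nikolai is a knave.
With that fixed, Emil's statement is true, so Emil is a knight.
Consider Bob. Suppose Bob is a knave.
Then Ewan's statement comes out false, contradicting Ewan being a knight.
So Bob is a knight.
With that fixed, Carlos's statement is false, so Carlos is a knave.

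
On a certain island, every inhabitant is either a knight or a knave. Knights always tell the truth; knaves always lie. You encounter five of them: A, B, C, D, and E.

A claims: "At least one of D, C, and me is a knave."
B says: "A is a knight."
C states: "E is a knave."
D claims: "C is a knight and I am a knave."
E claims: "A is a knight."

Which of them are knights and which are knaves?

A: knight, B: knight, C: knave, D: knave, E: knight

Consider A. Suppose A is a knave.
Then A's own statement would have to be false, but it can't be — contradiction.
So A is a knight.
With that fixed, B's statement is true, so B is a knight.
With that fixed, E's statement is true, so E is a knight.
With that fixed, C's statement is false, so C is a knave.
With that fixed, D's statement is false, so D is a knave.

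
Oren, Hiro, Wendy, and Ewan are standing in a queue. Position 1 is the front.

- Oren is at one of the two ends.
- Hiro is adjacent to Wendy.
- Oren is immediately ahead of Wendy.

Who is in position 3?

With clue 1, Oren is ruled out for position 3.
With clues 1–3, Ewan and Wendy are ruled out for position 3.
So position 3 is Hiro.

Hiro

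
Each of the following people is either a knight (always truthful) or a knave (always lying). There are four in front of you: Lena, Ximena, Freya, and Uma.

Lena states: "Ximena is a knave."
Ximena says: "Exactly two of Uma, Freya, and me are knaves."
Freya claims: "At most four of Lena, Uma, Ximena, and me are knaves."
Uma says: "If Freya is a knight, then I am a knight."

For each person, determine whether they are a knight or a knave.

Regardless of anyone's role, Freya's statement is true, so Freya is a knight.
Consider Lena. Suppose Lena is a knave.
Then no assignment of the remaining roles makes every statement match its speaker's type — contradiction.
So Lena is a knight.
Consider Ximena. Suppose Ximena is a knight.
Then Lena's statement comes out false, contradicting Lena being a knight.
So Ximena is a knave.
Consider Uma. Suppose Uma is a knave.
Then Ximena's statement comes out true, contradicting Ximena being a knave.
So Uma is a knight.

Lena: knight, Ximena: knave, Freya: knight, Uma: knight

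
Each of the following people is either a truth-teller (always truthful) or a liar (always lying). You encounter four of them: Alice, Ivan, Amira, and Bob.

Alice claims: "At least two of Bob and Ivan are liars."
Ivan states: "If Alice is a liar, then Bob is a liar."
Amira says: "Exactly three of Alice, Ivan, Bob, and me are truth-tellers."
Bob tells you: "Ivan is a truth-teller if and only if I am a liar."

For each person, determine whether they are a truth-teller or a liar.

Consider Alice. Suppose Alice is a truth-teller.
Then no assignment of the remaining roles makes every statement match its speaker's type — contradiction.
So Alice is a liar.
Consider Ivan. Suppose Ivan is a truth-teller.
Then whichever role Bob has, Bob's statement has the wrong truth value — contradiction.
So Ivan is a liar.
With that fixed, Amira's statement is false, so Amira is a liar.
Consider Bob. Suppose Bob is a liar.
Then Alice's statement comes out true, contradicting Alice being a liar.
So Bob is a truth-teller.

Alice: liar, Ivan: liar, Amira: liar, Bob: truth-teller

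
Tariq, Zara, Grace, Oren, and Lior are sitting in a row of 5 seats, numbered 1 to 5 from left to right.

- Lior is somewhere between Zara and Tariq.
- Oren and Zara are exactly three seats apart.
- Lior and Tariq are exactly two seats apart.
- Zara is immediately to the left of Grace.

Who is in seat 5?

With clue 1, Lior is ruled out for seat 5.
With clues 1–3, Grace and Oren are ruled out for seat 5.
With clues 1–4, Zara is ruled out for seat 5.
So seat 5 is Tariq.

Tariq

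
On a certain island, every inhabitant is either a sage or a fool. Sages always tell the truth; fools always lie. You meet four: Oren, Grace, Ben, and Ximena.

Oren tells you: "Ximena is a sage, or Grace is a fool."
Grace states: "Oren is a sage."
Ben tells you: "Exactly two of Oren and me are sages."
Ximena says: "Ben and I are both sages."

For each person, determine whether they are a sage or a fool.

Oren: sage, Grace: sage, Ben: sage, Ximena: sage

Consider Oren. Suppose Oren is a fool.
Then no assignment of the remaining roles makes every statement match its speaker's type — contradiction.
So Oren is a sage.
With that fixed, Grace's statement is true, so Grace is a sage.
Consider Ben. Suppose Ben is a fool.
Then no assignment of the remaining roles makes every statement match its speaker's type — contradiction.
So Ben is a sage.
Consider Ximena. Suppose Ximena is a fool.
Then Oren's statement comes out false, contradicting Oren being a sage.
So Ximena is a sage.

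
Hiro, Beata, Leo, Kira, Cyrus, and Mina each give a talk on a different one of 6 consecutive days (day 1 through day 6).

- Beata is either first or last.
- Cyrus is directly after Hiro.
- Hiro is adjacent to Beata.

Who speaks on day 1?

Beata

With clues 1–2, Cyrus is ruled out for day 1.
With clues 1–3, Hiro, Kira, Leo, and Mina are ruled out for day 1.
So day 1 is Beata.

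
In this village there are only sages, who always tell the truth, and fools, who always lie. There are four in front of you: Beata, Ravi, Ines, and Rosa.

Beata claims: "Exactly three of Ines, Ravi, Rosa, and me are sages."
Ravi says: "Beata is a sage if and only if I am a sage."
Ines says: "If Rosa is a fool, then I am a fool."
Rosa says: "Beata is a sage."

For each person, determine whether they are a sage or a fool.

Consider Beata. Suppose Beata is a fool.
Then whichever role Ravi has, Ravi's statement has the wrong truth value — contradiction.
So Beata is a sage.
With that fixed, Rosa's statement is true, so Rosa is a sage.
With that fixed, Ines's statement is true, so Ines is a sage.
Consider Ravi. Suppose Ravi is a sage.
Then Beata's statement comes out false, contradicting Beata being a sage.
So Ravi is a fool.

Beata: sage, Ravi: fool, Ines: sage, Rosa: sage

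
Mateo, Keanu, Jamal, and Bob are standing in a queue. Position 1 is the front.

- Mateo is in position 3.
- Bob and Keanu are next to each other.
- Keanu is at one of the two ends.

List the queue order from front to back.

Keanu, Bob, Mateo, Jamal

From clue 1: Mateo → position 3.
From clues 1–2: Jamal → position 4.
From clues 1–3: Keanu → position 1, Bob → position 2.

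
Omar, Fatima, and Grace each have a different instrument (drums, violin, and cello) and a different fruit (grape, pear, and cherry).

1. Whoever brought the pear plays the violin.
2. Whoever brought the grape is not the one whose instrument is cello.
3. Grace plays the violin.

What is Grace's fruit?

With clues 1–3, cherry and grape are impossible for Grace's fruit.
That leaves pear.

pear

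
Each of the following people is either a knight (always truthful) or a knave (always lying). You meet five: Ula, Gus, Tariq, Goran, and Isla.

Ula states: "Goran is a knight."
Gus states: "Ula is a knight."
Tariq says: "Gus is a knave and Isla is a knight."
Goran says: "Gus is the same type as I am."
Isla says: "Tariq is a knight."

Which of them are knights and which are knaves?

Ula: knight, Gus: knight, Tariq: knave, Goran: knight, Isla: knave

Consider Ula. Suppose Ula is a knave.
Then no assignment of the remaining roles makes every statement match its speaker's type — contradiction.
So Ula is a knight.
With that fixed, Gus's statement is true, so Gus is a knight.
With that fixed, Tariq's statement is false, so Tariq is a knave.
With that fixed, Isla's statement is false, so Isla is a knave.
Consider Goran. Suppose Goran is a knave.
Then Ula's statement comes out false, contradicting Ula being a knight.
So Goran is a knight.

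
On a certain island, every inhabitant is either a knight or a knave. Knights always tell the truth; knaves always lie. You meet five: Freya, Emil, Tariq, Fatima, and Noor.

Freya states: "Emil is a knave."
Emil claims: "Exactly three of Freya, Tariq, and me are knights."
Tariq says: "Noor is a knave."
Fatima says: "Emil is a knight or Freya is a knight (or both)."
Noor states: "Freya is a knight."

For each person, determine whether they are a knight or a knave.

Consider Freya. Suppose Freya is a knave.
Then no assignment of the remaining roles makes every statement match its speaker's type — contradiction.
So Freya is a knight.
With that fixed, Fatima's statement is true, so Fatima is a knight.
With that fixed, Noor's statement is true, so Noor is a knight.
With that fixed, Tariq's statement is false, so Tariq is a knave.
With that fixed, Emil's statement is false, so Emil is a knave.

Freya: knight, Emil: knave, Tariq: knave, Fatima: knight, Noor: knight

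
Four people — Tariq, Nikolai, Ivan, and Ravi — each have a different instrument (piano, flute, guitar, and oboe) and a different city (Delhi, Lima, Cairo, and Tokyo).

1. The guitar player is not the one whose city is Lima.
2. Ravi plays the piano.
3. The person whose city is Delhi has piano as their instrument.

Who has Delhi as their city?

Ravi

With clues 1–3, Ivan, Nikolai, and Tariq are impossible for the one with city Delhi.
That leaves Ravi.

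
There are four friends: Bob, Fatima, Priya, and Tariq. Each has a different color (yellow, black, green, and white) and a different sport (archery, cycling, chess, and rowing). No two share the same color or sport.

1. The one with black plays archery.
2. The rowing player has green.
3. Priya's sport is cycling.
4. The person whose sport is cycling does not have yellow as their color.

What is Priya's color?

With clues 1–3, black and green are impossible for Priya's color.
With clues 1–4, yellow is impossible for Priya's color.
That leaves white.

white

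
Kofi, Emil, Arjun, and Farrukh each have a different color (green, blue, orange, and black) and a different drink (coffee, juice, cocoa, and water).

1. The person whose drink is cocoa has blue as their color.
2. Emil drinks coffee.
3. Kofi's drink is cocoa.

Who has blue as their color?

With clues 1–2, Emil is impossible for the one with color blue.
With clues 1–3, Arjun and Farrukh are impossible for the one with color blue.
That leaves Kofi.

Kofi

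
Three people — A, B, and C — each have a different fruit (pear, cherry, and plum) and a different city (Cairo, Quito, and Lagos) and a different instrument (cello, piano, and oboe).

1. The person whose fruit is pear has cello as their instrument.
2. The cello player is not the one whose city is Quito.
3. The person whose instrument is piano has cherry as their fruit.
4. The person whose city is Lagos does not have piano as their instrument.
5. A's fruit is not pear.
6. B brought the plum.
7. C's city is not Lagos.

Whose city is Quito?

With clues 1–6, C is impossible for the one with city Quito.
With clues 1–7, B is impossible for the one with city Quito.
That leaves A.

A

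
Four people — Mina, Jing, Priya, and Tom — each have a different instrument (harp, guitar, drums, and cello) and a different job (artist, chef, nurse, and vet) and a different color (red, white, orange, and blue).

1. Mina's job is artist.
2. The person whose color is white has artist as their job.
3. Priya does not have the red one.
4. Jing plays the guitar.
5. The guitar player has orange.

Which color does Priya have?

blue

With clues 1–2, white is impossible for Priya's color.
With clues 1–3, red is impossible for Priya's color.
With clues 1–5, orange is impossible for Priya's color.
That leaves blue.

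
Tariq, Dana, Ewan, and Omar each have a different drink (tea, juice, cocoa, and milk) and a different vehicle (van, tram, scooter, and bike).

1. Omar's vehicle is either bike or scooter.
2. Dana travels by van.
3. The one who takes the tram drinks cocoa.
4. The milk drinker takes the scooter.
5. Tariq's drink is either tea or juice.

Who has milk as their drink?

With clues 1–4, Dana is impossible for the one with drink milk.
With clues 1–5, Ewan and Tariq are impossible for the one with drink milk.
That leaves Omar.

Omar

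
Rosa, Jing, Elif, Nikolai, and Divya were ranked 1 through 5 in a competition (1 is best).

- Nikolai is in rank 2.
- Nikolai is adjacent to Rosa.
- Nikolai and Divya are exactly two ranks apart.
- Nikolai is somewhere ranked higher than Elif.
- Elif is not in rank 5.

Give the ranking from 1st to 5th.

From clue 1: Nikolai → rank 2.
From clues 1–2: Rosa is in {1,3}.
From clues 1–3: Divya → rank 4.
From clues 1–4: Rosa is in {1,3}.
From clues 1–5: Rosa → rank 1, Elif → rank 3, Jing → rank 5.

Rosa, Nikolai, Elif, Divya, Jing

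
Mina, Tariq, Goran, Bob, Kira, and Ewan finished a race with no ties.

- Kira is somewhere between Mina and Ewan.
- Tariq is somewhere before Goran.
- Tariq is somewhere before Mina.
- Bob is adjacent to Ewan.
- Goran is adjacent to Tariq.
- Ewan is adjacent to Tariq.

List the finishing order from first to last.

Bob, Ewan, Tariq, Goran, Kira, Mina

From clue 1: Kira is in {2,3,4,5}.
From clues 1–3: Tariq is in {1,2,3,4}.
From clues 1–4: Tariq is in {1,3,4}.
From clues 1–5: Mina is in {3,6}.
From clues 1–6: Bob → place 1, Ewan → place 2, Tariq → place 3, Goran → place 4, Kira → place 5, Mina → place 6.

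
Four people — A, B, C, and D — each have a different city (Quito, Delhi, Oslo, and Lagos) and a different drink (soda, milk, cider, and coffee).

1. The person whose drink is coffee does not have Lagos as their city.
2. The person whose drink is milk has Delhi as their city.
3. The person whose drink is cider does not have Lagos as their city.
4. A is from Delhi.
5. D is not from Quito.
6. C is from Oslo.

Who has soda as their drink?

D

With clues 1–4, A is impossible for the one with drink soda.
With clues 1–6, B and C are impossible for the one with drink soda.
That leaves D.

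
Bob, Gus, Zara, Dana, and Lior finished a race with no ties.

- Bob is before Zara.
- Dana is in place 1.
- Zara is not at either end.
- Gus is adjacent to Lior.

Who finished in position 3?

With clues 1–2, Dana is ruled out for place 3.
With clues 1–4, Bob, Gus, and Lior are ruled out for place 3.
So place 3 is Zara.

Zara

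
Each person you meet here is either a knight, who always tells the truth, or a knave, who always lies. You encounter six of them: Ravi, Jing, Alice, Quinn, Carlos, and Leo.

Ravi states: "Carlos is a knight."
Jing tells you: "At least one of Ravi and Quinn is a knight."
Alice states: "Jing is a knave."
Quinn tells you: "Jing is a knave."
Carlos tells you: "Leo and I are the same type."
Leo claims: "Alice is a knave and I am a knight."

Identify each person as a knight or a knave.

Ravi: knight, Jing: knight, Alice: knave, Quinn: knave, Carlos: knight, Leo: knight

Consider Ravi. Suppose Ravi is a knave.
Then no assignment of the remaining roles makes every statement match its speaker's type — contradiction.
So Ravi is a knight.
With that fixed, Jing's statement is true, so Jing is a knight.
With that fixed, Alice's statement is false, so Alice is a knave.
With that fixed, Quinn's statement is false, so Quinn is a knave.
Consider Carlos. Suppose Carlos is a knave.
Then Ravi's statement comes out false, contradicting Ravi being a knight.
So Carlos is a knight.
Consider Leo. Suppose Leo is a knave.
Then Carlos's statement comes out false, contradicting Carlos being a knight.
So Leo is a knight.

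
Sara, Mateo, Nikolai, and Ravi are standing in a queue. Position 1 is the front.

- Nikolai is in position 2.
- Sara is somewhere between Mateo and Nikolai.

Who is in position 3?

With clue 1, Nikolai is ruled out for position 3.
With clues 1–2, Mateo and Ravi are ruled out for position 3.
So position 3 is Sara.

Sara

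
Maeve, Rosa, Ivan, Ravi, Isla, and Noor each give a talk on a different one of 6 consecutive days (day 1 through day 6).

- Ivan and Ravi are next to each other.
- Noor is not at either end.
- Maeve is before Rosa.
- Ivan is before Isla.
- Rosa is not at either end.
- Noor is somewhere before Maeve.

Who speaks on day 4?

With clues 1–5, Isla is ruled out for day 4.
With clues 1–6, Ivan, Noor, Ravi, and Rosa are ruled out for day 4.
So day 4 is Maeve.

Maeve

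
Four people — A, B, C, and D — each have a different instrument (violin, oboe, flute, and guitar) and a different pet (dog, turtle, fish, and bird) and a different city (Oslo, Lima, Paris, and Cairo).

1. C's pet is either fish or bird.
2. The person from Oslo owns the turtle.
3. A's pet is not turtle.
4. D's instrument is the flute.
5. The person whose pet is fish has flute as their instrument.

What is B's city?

With clues 1–5, Cairo, Lima, and Paris are impossible for B's city.
That leaves Oslo.

Oslo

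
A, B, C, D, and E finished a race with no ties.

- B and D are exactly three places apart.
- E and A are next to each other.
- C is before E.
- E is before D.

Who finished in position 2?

With clues 1–2, C is ruled out for place 2.
With clues 1–3, A and E are ruled out for place 2.
With clues 1–4, D is ruled out for place 2.
So place 2 is B.

B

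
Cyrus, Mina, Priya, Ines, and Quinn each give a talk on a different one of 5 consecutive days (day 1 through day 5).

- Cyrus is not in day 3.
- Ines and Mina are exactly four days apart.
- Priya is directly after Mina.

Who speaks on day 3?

With clue 1, Cyrus is ruled out for day 3.
With clues 1–2, Ines and Mina are ruled out for day 3.
With clues 1–3, Priya is ruled out for day 3.
So day 3 is Quinn.

Quinn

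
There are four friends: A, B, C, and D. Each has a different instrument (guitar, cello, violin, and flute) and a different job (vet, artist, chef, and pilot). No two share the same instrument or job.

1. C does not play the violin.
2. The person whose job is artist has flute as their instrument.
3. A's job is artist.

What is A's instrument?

flute

With clues 1–3, cello, guitar, and violin are impossible for A's instrument.
That leaves flute.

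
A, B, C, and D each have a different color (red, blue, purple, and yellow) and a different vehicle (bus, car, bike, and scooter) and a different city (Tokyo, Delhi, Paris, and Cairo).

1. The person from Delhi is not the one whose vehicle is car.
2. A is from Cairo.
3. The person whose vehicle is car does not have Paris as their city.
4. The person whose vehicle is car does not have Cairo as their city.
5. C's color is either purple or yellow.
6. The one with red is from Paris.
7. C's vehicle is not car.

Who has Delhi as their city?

C

With clues 1–2, A is impossible for the one with city Delhi.
With clues 1–7, B and D are impossible for the one with city Delhi.
That leaves C.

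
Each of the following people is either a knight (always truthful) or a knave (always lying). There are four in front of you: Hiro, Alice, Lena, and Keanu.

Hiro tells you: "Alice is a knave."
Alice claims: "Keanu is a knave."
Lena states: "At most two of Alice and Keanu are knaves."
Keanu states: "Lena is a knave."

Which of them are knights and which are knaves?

Regardless of anyone's role, Lena's statement is true, so Lena is a knight.
With that fixed, Keanu's statement is false, so Keanu is a knave.
With that fixed, Alice's statement is true, so Alice is a knight.
With that fixed, Hiro's statement is false, so Hiro is a knave.

Hiro: knave, Alice: knight, Lena: knight, Keanu: knave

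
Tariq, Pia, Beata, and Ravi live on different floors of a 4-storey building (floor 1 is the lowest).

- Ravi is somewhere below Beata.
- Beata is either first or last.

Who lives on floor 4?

With clue 1, Ravi is ruled out for floor 4.
With clues 1–2, Pia and Tariq are ruled out for floor 4.
So floor 4 is Beata.

Beata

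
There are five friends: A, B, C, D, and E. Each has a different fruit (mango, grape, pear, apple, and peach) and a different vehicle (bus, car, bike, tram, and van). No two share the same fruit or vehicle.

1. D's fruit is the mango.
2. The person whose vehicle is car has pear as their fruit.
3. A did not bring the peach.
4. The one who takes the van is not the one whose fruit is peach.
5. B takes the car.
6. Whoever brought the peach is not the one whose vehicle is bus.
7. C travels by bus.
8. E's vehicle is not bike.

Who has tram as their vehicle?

E

With clues 1–5, B is impossible for the one with vehicle tram.
With clues 1–7, C is impossible for the one with vehicle tram.
With clues 1–8, A and D are impossible for the one with vehicle tram.
That leaves E.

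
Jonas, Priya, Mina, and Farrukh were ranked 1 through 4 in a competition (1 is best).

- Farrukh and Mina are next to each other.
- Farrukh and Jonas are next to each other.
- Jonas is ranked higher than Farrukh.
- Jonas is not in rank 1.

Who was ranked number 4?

With clues 1–2, Farrukh is ruled out for rank 4.
With clues 1–3, Jonas is ruled out for rank 4.
With clues 1–4, Priya is ruled out for rank 4.
So rank 4 is Mina.

Mina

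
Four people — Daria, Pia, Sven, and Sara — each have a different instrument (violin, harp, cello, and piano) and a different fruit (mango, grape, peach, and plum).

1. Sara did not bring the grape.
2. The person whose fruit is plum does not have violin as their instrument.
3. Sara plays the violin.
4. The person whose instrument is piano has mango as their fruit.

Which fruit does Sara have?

peach

Clue 1 rules out grape for Sara's fruit.
With clues 1–3, plum is impossible for Sara's fruit.
With clues 1–4, mango is impossible for Sara's fruit.
That leaves peach.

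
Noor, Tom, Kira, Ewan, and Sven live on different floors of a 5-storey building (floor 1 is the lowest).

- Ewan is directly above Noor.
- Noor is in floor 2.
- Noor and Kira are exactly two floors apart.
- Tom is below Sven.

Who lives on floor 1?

Tom

With clue 1, Ewan is ruled out for floor 1.
With clues 1–2, Noor is ruled out for floor 1.
With clues 1–3, Kira is ruled out for floor 1.
With clues 1–4, Sven is ruled out for floor 1.
So floor 1 is Tom.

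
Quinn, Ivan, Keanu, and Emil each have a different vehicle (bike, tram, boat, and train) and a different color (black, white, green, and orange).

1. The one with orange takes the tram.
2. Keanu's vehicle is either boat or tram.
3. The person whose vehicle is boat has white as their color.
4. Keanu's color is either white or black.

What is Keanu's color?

white

With clues 1–3, black and green are impossible for Keanu's color.
With clues 1–4, orange is impossible for Keanu's color.
That leaves white.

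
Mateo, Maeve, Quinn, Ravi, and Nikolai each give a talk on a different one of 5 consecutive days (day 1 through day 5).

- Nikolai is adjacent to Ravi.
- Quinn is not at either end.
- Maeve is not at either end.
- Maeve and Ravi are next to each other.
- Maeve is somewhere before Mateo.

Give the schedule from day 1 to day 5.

Nikolai, Ravi, Maeve, Quinn, Mateo

From clues 1–2: Quinn is in {2,3,4}.
From clues 1–3: Mateo is in {1,5}.
From clues 1–4: Maeve → day 3.
From clues 1–5: Nikolai → day 1, Ravi → day 2, Quinn → day 4, Mateo → day 5.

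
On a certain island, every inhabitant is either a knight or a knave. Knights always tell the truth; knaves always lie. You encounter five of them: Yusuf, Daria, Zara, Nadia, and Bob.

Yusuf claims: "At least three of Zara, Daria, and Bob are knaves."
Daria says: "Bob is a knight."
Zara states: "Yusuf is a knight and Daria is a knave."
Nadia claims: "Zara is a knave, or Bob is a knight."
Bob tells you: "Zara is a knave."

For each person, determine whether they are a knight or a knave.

Yusuf: knave, Daria: knight, Zara: knave, Nadia: knight, Bob: knight

Consider Yusuf. Suppose Yusuf is a knight.
Then no assignment of the remaining roles makes every statement match its speaker's type — contradiction.
So Yusuf is a knave.
With that fixed, Zara's statement is false, so Zara is a knave.
With that fixed, Nadia's statement is true, so Nadia is a knight.
With that fixed, Bob's statement is true, so Bob is a knight.
With that fixed, Daria's statement is true, so Daria is a knight.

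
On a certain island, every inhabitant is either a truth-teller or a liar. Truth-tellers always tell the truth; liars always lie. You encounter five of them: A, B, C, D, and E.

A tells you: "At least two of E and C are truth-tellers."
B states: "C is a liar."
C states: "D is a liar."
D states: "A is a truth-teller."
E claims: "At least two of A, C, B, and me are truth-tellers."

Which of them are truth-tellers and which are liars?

Consider A. Suppose A is a truth-teller.
Then no assignment of the remaining roles makes every statement match its speaker's type — contradiction.
So A is a liar.
With that fixed, D's statement is false, so D is a liar.
With that fixed, C's statement is true, so C is a truth-teller.
With that fixed, B's statement is false, so B is a liar.
Consider E. Suppose E is a truth-teller.
Then A's statement comes out true, contradicting A being a liar.
So E is a liar.

A: liar, B: liar, C: truth-teller, D: liar, E: liar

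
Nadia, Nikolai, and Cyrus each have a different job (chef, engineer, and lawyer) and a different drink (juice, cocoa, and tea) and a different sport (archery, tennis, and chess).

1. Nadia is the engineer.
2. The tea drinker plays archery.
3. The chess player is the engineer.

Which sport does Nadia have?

chess

With clues 1–3, archery and tennis are impossible for Nadia's sport.
That leaves chess.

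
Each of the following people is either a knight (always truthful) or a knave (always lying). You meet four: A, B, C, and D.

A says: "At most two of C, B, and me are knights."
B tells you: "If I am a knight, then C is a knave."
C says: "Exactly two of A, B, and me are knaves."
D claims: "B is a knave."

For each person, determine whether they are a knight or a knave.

A: knight, B: knight, C: knave, D: knave

Consider A. Suppose A is a knave.
Then A's own statement would have to be false, but it can't be — contradiction.
So A is a knight.
Consider B. Suppose B is a knave.
Then B's own statement would have to be false, but it can't be — contradiction.
So B is a knight.
With that fixed, C's statement is false, so C is a knave.
With that fixed, D's statement is false, so D is a knave.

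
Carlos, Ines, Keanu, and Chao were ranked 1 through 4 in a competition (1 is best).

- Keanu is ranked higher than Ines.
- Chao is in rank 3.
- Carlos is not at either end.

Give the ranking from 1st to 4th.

From clue 1: Ines is in {2,3,4}.
From clues 1–2: Chao → rank 3.
From clues 1–3: Keanu → rank 1, Carlos → rank 2, Ines → rank 4.

Keanu, Carlos, Chao, Ines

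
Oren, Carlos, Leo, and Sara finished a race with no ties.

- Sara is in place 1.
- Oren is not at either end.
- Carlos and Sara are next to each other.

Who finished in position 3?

With clue 1, Sara is ruled out for place 3.
With clues 1–3, Carlos and Leo are ruled out for place 3.
So place 3 is Oren.

Oren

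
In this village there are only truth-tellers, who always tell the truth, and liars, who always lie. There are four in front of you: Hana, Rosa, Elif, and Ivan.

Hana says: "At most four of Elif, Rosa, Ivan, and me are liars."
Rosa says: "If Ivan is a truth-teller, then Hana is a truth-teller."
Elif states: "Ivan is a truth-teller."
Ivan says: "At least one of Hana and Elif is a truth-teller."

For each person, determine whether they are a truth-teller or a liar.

Hana: truth-teller, Rosa: truth-teller, Elif: truth-teller, Ivan: truth-teller

Regardless of anyone's role, Hana's statement is true, so Hana is a truth-teller.
With that fixed, Rosa's statement is true, so Rosa is a truth-teller.
With that fixed, Ivan's statement is true, so Ivan is a truth-teller.
With that fixed, Elif's statement is true, so Elif is a truth-teller.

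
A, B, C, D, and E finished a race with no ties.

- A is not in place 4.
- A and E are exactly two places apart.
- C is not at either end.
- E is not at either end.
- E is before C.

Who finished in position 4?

With clue 1, A is ruled out for place 4.
With clues 1–5, B, D, and E are ruled out for place 4.
So place 4 is C.

C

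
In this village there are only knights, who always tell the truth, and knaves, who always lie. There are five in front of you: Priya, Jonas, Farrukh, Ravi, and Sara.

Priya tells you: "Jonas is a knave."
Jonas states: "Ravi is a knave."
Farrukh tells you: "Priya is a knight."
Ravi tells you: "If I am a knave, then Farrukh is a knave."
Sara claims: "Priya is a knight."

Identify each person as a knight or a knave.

Consider Priya. Suppose Priya is a knave.
Then no assignment of the remaining roles makes every statement match its speaker's type — contradiction.
So Priya is a knight.
With that fixed, Farrukh's statement is true, so Farrukh is a knight.
With that fixed, Sara's statement is true, so Sara is a knight.
Consider Jonas. Suppose Jonas is a knight.
Then Priya's statement comes out false, contradicting Priya being a knight.
So Jonas is a knave.
Consider Ravi. Suppose Ravi is a knave.
Then Jonas's statement comes out true, contradicting Jonas being a knave.
So Ravi is a knight.

Priya: knight, Jonas: knave, Farrukh: knight, Ravi: knight, Sara: knight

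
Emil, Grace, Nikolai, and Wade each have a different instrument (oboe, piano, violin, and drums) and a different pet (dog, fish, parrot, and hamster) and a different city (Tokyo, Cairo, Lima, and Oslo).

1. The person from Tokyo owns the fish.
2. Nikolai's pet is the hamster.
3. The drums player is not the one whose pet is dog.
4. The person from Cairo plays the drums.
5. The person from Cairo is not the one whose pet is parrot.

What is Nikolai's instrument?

drums

With clues 1–5, oboe, piano, and violin are impossible for Nikolai's instrument.
That leaves drums.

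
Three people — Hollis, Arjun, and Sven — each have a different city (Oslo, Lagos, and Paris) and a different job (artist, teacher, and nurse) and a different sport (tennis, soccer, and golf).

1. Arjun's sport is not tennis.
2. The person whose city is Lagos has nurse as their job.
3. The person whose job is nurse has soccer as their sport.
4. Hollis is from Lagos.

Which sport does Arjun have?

Clue 1 rules out tennis for Arjun's sport.
With clues 1–4, soccer is impossible for Arjun's sport.
That leaves golf.

golf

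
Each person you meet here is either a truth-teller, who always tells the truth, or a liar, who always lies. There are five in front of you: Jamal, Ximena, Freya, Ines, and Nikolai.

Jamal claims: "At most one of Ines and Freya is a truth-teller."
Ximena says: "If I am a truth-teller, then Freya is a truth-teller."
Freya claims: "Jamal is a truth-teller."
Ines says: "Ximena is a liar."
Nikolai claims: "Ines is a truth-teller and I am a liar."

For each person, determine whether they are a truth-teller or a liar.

Jamal: truth-teller, Ximena: truth-teller, Freya: truth-teller, Ines: liar, Nikolai: liar

Consider Jamal. Suppose Jamal is a liar.
Then no assignment of the remaining roles makes every statement match its speaker's type — contradiction.
So Jamal is a truth-teller.
With that fixed, Freya's statement is true, so Freya is a truth-teller.
With that fixed, Ximena's statement is true, so Ximena is a truth-teller.
With that fixed, Ines's statement is false, so Ines is a liar.
With that fixed, Nikolai's statement is false, so Nikolai is a liar.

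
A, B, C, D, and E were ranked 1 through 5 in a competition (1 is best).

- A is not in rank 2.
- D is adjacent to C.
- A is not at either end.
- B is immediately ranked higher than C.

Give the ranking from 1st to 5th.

B, C, D, A, E

From clue 1: A is in {1,3,4,5}.
From clues 1–3: A is in {3,4}.
From clues 1–4: B → rank 1, C → rank 2, D → rank 3, A → rank 4, E → rank 5.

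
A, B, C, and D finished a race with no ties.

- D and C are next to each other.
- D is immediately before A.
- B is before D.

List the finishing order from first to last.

From clues 1–2: A is in {3,4}.
From clues 1–3: B → place 1, C → place 2, D → place 3, A → place 4.

B, C, D, A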